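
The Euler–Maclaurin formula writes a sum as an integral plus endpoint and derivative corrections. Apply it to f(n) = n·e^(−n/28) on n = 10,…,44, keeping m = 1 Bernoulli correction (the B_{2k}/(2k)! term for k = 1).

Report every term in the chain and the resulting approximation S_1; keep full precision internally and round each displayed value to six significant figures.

∫_10^44 x·e^(−x/28) dx evaluates to 325.631.
Boundary: ½(f(10) + f(44)) = ½(6.99673 + 9.14092) = 8.06882.
Running total after boundary: 333.700.
k=1: B_{2}/(2)! × [f^{(1)}(44) − f^{(1)}(10)] = 1/12 × (-0.118713 − 0.449789) = -0.0473752.

S_1 ≈ 333.653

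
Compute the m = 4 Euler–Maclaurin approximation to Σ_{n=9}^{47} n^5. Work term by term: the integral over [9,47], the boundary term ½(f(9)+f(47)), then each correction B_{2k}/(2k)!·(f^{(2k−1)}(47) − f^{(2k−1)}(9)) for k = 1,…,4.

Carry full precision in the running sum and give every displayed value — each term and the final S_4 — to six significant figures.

S_4 ≈ 1.91318e+09

∫_9^47 x^5 dx evaluates to 1.79645e+09.
Endpoint term: (f(9) + f(47))/2 = (59049.0 + 2.29345e+08)/2 = 1.14702e+08.
So far: 1.91115e+09.
Order-1 term: 1/12 · (2.43984e+07 − 32805.0) = 2.03047e+06.
After k=1: 1.91318e+09.
Order-2 term: −1/720 · (132540 − 4860.00) = -177.333.
After k=2: 1.91318e+09.
Order-3 term: 1/30240 · (120.000 − 120.000) = 0.00000.
After k=3: 1.91318e+09.
Order-4 term: −1/1209600 · (0.00000 − 0.00000) = 0.00000.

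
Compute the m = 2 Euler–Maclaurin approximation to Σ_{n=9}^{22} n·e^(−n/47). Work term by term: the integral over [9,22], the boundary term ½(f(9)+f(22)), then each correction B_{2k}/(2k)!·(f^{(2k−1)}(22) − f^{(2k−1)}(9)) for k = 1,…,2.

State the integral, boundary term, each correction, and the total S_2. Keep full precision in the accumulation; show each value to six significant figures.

S_2 ≈ 153.126

The integral term ∫_9^22 x·e^(−x/47) dx = 142.550.
Endpoint term: (f(9) + f(22))/2 = (7.43156 + 13.7764)/2 = 10.6040.
Integral + boundary = 153.154.
Order-1 term: 1/12 · (0.333085 − 0.667610) = -0.0278771.
Partial sum through k=1: 153.126.
Order-2 term: −1/720 · (0.000717739 − 0.00104983) = 4.61233e-07.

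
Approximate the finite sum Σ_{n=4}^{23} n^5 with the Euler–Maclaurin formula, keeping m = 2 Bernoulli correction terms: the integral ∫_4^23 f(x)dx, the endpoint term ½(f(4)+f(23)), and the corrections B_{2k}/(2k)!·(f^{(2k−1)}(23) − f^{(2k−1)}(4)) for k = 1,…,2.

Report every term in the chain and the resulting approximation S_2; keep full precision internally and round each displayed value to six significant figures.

S_2 ≈ 2.80071e+07

Integral: ∫_4^23 x^5 dx = 2.46720e+07.
½[f(4) + f(23)] = ½[1024.00 + 6.43634e+06] = 3.21868e+06.
Integral + boundary = 2.78906e+07.
Order-1 term: 1/12 · (1.39920e+06 − 1280.00) = 116494.
After k=1: 2.80071e+07.
Order-2 term: −1/720 · (31740.0 − 960.000) = -42.7500.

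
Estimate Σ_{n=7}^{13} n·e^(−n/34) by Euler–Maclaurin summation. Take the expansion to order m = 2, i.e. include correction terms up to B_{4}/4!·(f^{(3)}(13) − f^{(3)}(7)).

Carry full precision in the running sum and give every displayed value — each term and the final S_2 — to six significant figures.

S_2 ≈ 51.6392

Integral: ∫_7^13 x·e^(−x/34) dx = 44.3745.
½[f(7) + f(13)] = ½[5.69750 + 8.86930] = 7.28340.
Integral + boundary = 51.6580.
Correction k=1: B_{2}/2! · (f^{(1)}(13) − f^{(1)}(7)) = 1/12 · (0.421392 − 0.646355) = -0.0187469.
After k=1: 51.6392.
Correction k=2: B_{4}/4! · (f^{(3)}(13) − f^{(3)}(7)) = −1/720 · (0.00154490 − 0.00196731) = 5.86688e-07.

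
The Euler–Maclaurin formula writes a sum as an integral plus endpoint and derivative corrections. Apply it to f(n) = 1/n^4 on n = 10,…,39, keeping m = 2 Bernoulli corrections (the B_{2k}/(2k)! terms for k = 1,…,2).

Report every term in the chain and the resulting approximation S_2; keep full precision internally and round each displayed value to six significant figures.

Integral: ∫_10^39 1/x^4 dx = 0.000327714.
Boundary: ½(f(10) + f(39)) = ½(0.000100000 + 4.32257e-07) = 5.02161e-05.
Integral + boundary = 0.000377930.
k=1: B_{2}/(2)! × [f^{(1)}(39) − f^{(1)}(10)] = 1/12 × (-4.43340e-08 − (-4.00000e-05)) = 3.32964e-06.
Partial sum through k=1: 0.000381260.
k=2: B_{4}/(4)! × [f^{(3)}(39) − f^{(3)}(10)] = −1/720 × (-8.74438e-10 − (-1.20000e-05)) = -1.66655e-08.

S_2 ≈ 0.000381243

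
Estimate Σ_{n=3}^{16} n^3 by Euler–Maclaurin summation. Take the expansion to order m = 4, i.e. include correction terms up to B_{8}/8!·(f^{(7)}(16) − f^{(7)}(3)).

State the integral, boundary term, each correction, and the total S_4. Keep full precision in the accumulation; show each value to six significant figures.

S_4 ≈ 18487.0

Integral: ∫_3^16 x^3 dx = 16363.8.
Boundary: ½(f(3) + f(16)) = ½(27.0000 + 4096.00) = 2061.50.
Integral + boundary = 18425.2.
Correction k=1: B_{2}/2! · (f^{(1)}(16) − f^{(1)}(3)) = 1/12 · (768.000 − 27.0000) = 61.7500.
Running total after k=1: 18487.0.
Correction k=2: B_{4}/4! · (f^{(3)}(16) − f^{(3)}(3)) = −1/720 · (6.00000 − 6.00000) = 0.00000.
Running total after k=2: 18487.0.
Correction k=3: B_{6}/6! · (f^{(5)}(16) − f^{(5)}(3)) = 1/30240 · (0.00000 − 0.00000) = 0.00000.
Running total after k=3: 18487.0.
Correction k=4: B_{8}/8! · (f^{(7)}(16) − f^{(7)}(3)) = −1/1209600 · (0.00000 − 0.00000) = 0.00000.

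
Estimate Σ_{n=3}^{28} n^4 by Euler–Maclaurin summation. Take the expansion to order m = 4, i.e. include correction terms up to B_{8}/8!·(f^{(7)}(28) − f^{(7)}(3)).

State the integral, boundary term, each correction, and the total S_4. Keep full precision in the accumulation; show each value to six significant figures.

The integral term ∫_3^28 x^4 dx = 3.44202e+06.
Boundary: ½(f(3) + f(28)) = ½(81.0000 + 614656) = 307368.
Integral + boundary = 3.74939e+06.
k=1: B_{2}/(2)! × [f^{(1)}(28) − f^{(1)}(3)] = 1/12 × (87808.0 − 108.000) = 7308.33.
Partial sum through k=1: 3.75670e+06.
k=2: B_{4}/(4)! × [f^{(3)}(28) − f^{(3)}(3)] = −1/720 × (672.000 − 72.0000) = -0.833333.
Partial sum through k=2: 3.75670e+06.
k=3: B_{6}/(6)! × [f^{(5)}(28) − f^{(5)}(3)] = 1/30240 × (0.00000 − 0.00000) = 0.00000.
Partial sum through k=3: 3.75670e+06.
k=4: B_{8}/(8)! × [f^{(7)}(28) − f^{(7)}(3)] = −1/1209600 × (0.00000 − 0.00000) = 0.00000.

S_4 ≈ 3.75670e+06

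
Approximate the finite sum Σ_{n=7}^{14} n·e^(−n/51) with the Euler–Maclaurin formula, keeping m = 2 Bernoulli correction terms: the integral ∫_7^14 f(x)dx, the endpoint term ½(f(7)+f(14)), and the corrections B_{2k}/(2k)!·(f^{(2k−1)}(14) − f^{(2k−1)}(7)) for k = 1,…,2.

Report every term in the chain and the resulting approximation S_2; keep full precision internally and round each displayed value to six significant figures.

S_2 ≈ 67.7684

The integral term ∫_7^14 x·e^(−x/51) dx = 59.4144.
Boundary: ½(f(7) + f(14)) = ½(6.10224 + 10.6392) = 8.37073.
So far: 67.7851.
Correction k=1: B_{2}/2! · (f^{(1)}(14) − f^{(1)}(7)) = 1/12 · (0.551332 − 0.752096) = -0.0167303.
After k=1: 67.7684.
Correction k=2: B_{4}/4! · (f^{(3)}(14) − f^{(3)}(7)) = −1/720 · (0.000796317 − 0.000959474) = 2.26607e-07.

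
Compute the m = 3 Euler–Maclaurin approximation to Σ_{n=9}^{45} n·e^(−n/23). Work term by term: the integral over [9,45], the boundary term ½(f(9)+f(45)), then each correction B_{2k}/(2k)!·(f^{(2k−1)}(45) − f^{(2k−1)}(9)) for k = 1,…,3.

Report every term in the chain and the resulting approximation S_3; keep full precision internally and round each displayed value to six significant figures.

S_3 ≈ 282.772

Integral: ∫_9^45 x·e^(−x/23) dx = 276.594.
½[f(9) + f(45)] = ½[6.08557 + 6.36071] = 6.22314.
Integral + boundary = 282.817.
Correction k=1: B_{2}/2! · (f^{(1)}(45) − f^{(1)}(9)) = 1/12 · (-0.135204 − 0.411584) = -0.0455657.
Running total after k=1: 282.772.
Correction k=2: B_{4}/4! · (f^{(3)}(45) − f^{(3)}(9)) = −1/720 · (0.000278818 − 0.00333447) = 4.24396e-06.
Running total after k=2: 282.772.
Correction k=3: B_{6}/6! · (f^{(5)}(45) − f^{(5)}(9)) = 1/30240 · (1.53728e-06 − 1.11359e-05) = -3.17415e-10.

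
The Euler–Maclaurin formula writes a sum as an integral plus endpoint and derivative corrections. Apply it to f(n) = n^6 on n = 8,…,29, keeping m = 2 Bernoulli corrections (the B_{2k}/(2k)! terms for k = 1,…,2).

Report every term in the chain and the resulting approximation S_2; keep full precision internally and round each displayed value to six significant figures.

Integral: ∫_8^29 x^6 dx = 2.46397e+09.
Boundary: ½(f(8) + f(29)) = ½(262144 + 5.94823e+08) = 2.97543e+08.
Integral + boundary = 2.76151e+09.
Order-1 term: 1/12 · (1.23067e+08 − 196608) = 1.02392e+07.
Running total after k=1: 2.77175e+09.
Order-2 term: −1/720 · (2.92668e+06 − 61440.0) = -3979.50.

S_2 ≈ 2.77175e+09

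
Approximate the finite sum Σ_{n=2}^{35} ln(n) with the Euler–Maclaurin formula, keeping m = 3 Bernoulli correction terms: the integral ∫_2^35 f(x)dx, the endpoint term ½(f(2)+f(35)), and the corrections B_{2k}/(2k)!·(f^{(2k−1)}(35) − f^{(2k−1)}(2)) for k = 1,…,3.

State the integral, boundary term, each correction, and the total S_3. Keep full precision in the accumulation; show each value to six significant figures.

S_3 ≈ 92.1362

Integral: ∫_2^35 ln(x) dx = 90.0509.
½[f(2) + f(35)] = ½[0.693147 + 3.55535] = 2.12425.
Integral + boundary = 92.1751.
Order-1 term: 1/12 · (0.0285714 − 0.500000) = -0.0392857.
Partial sum through k=1: 92.1358.
Order-2 term: −1/720 · (4.66472e-05 − 0.250000) = 0.000347157.
Partial sum through k=2: 92.1362.
Order-3 term: 1/30240 · (4.56952e-07 − 0.750000) = -2.48016e-05.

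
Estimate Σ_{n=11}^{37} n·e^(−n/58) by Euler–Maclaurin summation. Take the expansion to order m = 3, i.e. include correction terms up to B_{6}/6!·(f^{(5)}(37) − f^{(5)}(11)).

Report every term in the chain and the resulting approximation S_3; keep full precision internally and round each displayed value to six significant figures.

Integral: ∫_11^37 x·e^(−x/58) dx = 399.233.
Endpoint term: (f(11) + f(37))/2 = (9.09969 + 19.5502)/2 = 14.3250.
Running total after boundary: 413.558.
Correction k=1: B_{2}/2! · (f^{(1)}(37) − f^{(1)}(11)) = 1/12 · (0.191312 − 0.670353) = -0.0399201.
After k=1: 413.518.
Correction k=2: B_{4}/4! · (f^{(3)}(37) − f^{(3)}(11)) = −1/720 · (0.000371011 − 0.000691094) = 4.44561e-07.
After k=2: 413.518.
Correction k=3: B_{6}/6! · (f^{(5)}(37) − f^{(5)}(11)) = 1/30240 · (2.03672e-07 − 3.51640e-07) = -4.89313e-12.

S_3 ≈ 413.518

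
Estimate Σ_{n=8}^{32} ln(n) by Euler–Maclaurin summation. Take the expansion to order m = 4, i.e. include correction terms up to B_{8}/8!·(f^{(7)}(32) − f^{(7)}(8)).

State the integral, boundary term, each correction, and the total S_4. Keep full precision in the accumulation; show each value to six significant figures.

S_4 ≈ 73.0328

∫_8^32 ln(x) dx evaluates to 70.2680.
Boundary: ½(f(8) + f(32)) = ½(2.07944 + 3.46574) = 2.77259.
Running total after boundary: 73.0406.
Order-1 term: 1/12 · (0.0312500 − 0.125000) = -0.00781250.
Running total after k=1: 73.0328.
Order-2 term: −1/720 · (6.10352e-05 − 0.00390625) = 5.34058e-06.
Running total after k=2: 73.0328.
Order-3 term: 1/30240 · (7.15256e-07 − 0.000732422) = -2.41966e-08.
Running total after k=3: 73.0328.
Order-4 term: −1/1209600 · (2.09548e-08 − 0.000343323) = 2.83814e-10.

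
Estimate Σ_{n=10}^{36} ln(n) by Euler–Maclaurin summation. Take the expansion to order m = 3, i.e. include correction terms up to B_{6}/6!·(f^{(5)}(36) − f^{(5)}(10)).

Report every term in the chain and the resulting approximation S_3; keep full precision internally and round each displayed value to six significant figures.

∫_10^36 ln(x) dx evaluates to 79.9808.
Endpoint term: (f(10) + f(36))/2 = (2.30259 + 3.58352)/2 = 2.94305.
So far: 82.9239.
Correction k=1: B_{2}/2! · (f^{(1)}(36) − f^{(1)}(10)) = 1/12 · (0.0277778 − 0.100000) = -0.00601852.
Running total after k=1: 82.9179.
Correction k=2: B_{4}/4! · (f^{(3)}(36) − f^{(3)}(10)) = −1/720 · (4.28669e-05 − 0.00200000) = 2.71824e-06.
Running total after k=2: 82.9179.
Correction k=3: B_{6}/6! · (f^{(5)}(36) − f^{(5)}(10)) = 1/30240 · (3.96916e-07 − 0.000240000) = -7.92338e-09.

S_3 ≈ 82.9179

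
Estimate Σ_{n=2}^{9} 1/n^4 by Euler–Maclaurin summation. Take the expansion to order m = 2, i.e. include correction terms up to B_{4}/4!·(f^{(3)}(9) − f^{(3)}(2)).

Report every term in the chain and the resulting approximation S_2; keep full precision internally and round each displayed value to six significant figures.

Integral: ∫_2^9 1/x^4 dx = 0.0412094.
½[f(2) + f(9)] = ½[0.0625000 + 0.000152416] = 0.0313262.
So far: 0.0725356.
k=1: B_{2}/(2)! × [f^{(1)}(9) − f^{(1)}(2)] = 1/12 × (-6.77404e-05 − (-0.125000)) = 0.0104110.
Running total after k=1: 0.0829466.
k=2: B_{4}/(4)! × [f^{(3)}(9) − f^{(3)}(2)] = −1/720 × (-2.50890e-05 − (-0.937500)) = -0.00130205.

S_2 ≈ 0.0816446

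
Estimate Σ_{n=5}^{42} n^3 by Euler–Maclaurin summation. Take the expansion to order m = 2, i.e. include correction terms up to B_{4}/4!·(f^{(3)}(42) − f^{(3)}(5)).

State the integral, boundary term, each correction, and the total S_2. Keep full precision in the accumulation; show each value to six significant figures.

The integral term ∫_5^42 x^3 dx = 777768.
½[f(5) + f(42)] = ½[125.000 + 74088.0] = 37106.5.
Running total after boundary: 814874.
Order-1 term: 1/12 · (5292.00 − 75.0000) = 434.750.
After k=1: 815309.
Order-2 term: −1/720 · (6.00000 − 6.00000) = 0.00000.

S_2 ≈ 815309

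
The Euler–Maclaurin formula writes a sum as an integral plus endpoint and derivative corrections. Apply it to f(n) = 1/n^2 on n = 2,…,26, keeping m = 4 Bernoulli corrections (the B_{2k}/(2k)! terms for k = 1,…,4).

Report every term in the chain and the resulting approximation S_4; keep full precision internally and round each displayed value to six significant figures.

S_4 ≈ 0.607181

The integral term ∫_2^26 1/x^2 dx = 0.461538.
½[f(2) + f(26)] = ½[0.250000 + 0.00147929] = 0.125740.
So far: 0.587278.
k=1: B_{2}/(2)! × [f^{(1)}(26) − f^{(1)}(2)] = 1/12 × (-0.000113792 − (-0.250000)) = 0.0208239.
Partial sum through k=1: 0.608102.
k=2: B_{4}/(4)! × [f^{(3)}(26) − f^{(3)}(2)] = −1/720 × (-2.01997e-06 − (-0.750000)) = -0.00104166.
Partial sum through k=2: 0.607060.
k=3: B_{6}/(6)! × [f^{(5)}(26) − f^{(5)}(2)] = 1/30240 × (-8.96436e-08 − (-5.62500)) = 0.000186012.
Partial sum through k=3: 0.607246.
k=4: B_{8}/(8)! × [f^{(7)}(26) − f^{(7)}(2)] = −1/1209600 × (-7.42609e-09 − (-78.7500)) = -6.51042e-05.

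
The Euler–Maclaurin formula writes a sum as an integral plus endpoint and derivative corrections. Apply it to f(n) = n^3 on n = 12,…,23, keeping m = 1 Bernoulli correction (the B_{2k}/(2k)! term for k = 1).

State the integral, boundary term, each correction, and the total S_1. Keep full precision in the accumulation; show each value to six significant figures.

Integral: ∫_12^23 x^3 dx = 64776.2.
Endpoint term: (f(12) + f(23))/2 = (1728.00 + 12167.0)/2 = 6947.50.
Integral + boundary = 71723.8.
Correction k=1: B_{2}/2! · (f^{(1)}(23) − f^{(1)}(12)) = 1/12 · (1587.00 − 432.000) = 96.2500.

S_1 ≈ 71820.0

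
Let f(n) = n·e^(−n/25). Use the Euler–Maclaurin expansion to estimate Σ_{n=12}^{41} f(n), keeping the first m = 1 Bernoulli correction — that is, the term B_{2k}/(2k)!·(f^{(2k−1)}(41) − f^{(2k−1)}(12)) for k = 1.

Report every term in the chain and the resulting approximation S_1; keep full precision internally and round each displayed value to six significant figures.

S_1 ≈ 259.960

∫_12^41 x·e^(−x/25) dx evaluates to 252.308.
Endpoint term: (f(12) + f(41))/2 = (7.42540 + 7.95318)/2 = 7.68929.
Running total after boundary: 259.997.
Correction k=1: B_{2}/2! · (f^{(1)}(41) − f^{(1)}(12)) = 1/12 · (-0.124147 − 0.321767) = -0.0371595.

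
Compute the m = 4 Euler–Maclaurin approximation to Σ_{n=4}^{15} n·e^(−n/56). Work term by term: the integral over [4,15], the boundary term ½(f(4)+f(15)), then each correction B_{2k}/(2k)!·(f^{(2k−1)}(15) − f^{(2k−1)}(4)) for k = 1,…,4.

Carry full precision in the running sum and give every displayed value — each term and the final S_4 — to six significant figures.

Integral: ∫_4^15 x·e^(−x/56) dx = 86.6631.
Endpoint term: (f(4) + f(15))/2 = (3.72425 + 11.4753)/2 = 7.59975.
So far: 94.2629.
Correction k=1: B_{2}/2! · (f^{(1)}(15) − f^{(1)}(4)) = 1/12 · (0.560102 − 0.864558) = -0.0253714.
Partial sum through k=1: 94.2375.
Correction k=2: B_{4}/4! · (f^{(3)}(15) − f^{(3)}(4)) = −1/720 · (0.000666497 − 0.000869478) = 2.81918e-07.
Partial sum through k=2: 94.2375.
Correction k=3: B_{6}/6! · (f^{(5)}(15) − f^{(5)}(4)) = 1/30240 · (3.68109e-07 − 4.66603e-07) = -3.25708e-12.
Partial sum through k=3: 94.2375.
Correction k=4: B_{8}/8! · (f^{(7)}(15) − f^{(7)}(4)) = −1/1209600 · (1.66992e-10 − 2.09168e-10) = 3.48672e-17.

S_4 ≈ 94.2375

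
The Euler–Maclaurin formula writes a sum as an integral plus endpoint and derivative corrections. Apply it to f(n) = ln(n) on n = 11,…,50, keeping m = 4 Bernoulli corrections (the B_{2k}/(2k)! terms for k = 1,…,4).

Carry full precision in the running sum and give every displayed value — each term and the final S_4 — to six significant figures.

S_4 ≈ 133.373

The integral term ∫_11^50 ln(x) dx = 130.224.
½[f(11) + f(50)] = ½[2.39790 + 3.91202] = 3.15496.
Integral + boundary = 133.379.
Correction k=1: B_{2}/2! · (f^{(1)}(50) − f^{(1)}(11)) = 1/12 · (0.0200000 − 0.0909091) = -0.00590909.
After k=1: 133.373.
Correction k=2: B_{4}/4! · (f^{(3)}(50) − f^{(3)}(11)) = −1/720 · (1.60000e-05 − 0.00150263) = 2.06476e-06.
After k=2: 133.373.
Correction k=3: B_{6}/6! · (f^{(5)}(50) − f^{(5)}(11)) = 1/30240 · (7.68000e-08 − 0.000149021) = -4.92541e-09.
After k=3: 133.373.
Correction k=4: B_{8}/8! · (f^{(7)}(50) − f^{(7)}(11)) = −1/1209600 · (9.21600e-10 − 3.69474e-05) = 3.05444e-11.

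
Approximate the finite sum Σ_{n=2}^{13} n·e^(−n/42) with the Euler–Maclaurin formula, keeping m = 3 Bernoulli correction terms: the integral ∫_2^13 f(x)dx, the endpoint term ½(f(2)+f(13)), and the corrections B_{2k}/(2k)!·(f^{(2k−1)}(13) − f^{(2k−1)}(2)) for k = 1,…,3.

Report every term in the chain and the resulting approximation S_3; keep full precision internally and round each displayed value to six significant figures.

S_3 ≈ 72.6826

Integral: ∫_2^13 x·e^(−x/42) dx = 66.9929.
Endpoint term: (f(2) + f(13))/2 = (1.90699 + 9.53935)/2 = 5.72317.
Running total after boundary: 72.7161.
Correction k=1: B_{2}/2! · (f^{(1)}(13) − f^{(1)}(2)) = 1/12 · (0.506669 − 0.908092) = -0.0334520.
Running total after k=1: 72.6826.
Correction k=2: B_{4}/4! · (f^{(3)}(13) − f^{(3)}(2)) = −1/720 · (0.00111920 − 0.00159585) = 6.62025e-07.
Running total after k=2: 72.6826.
Correction k=3: B_{6}/6! · (f^{(5)}(13) − f^{(5)}(2)) = 1/30240 · (1.10610e-06 − 1.51753e-06) = -1.36053e-11.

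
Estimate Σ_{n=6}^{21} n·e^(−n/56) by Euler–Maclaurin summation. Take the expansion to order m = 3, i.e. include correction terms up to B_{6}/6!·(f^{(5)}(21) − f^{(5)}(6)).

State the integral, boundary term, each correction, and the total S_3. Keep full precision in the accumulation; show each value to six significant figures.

The integral term ∫_6^21 x·e^(−x/56) dx = 155.644.
Endpoint term: (f(6) + f(21))/2 = (5.39038 + 14.4331)/2 = 9.91173.
So far: 165.556.
Order-1 term: 1/12 · (0.429556 − 0.802140) = -0.0310487.
After k=1: 165.525.
Order-2 term: −1/720 · (0.000575298 − 0.000828742) = 3.52006e-07.
After k=2: 165.525.
Order-3 term: 1/30240 · (3.23221e-07 − 4.46971e-07) = -4.09226e-12.

S_3 ≈ 165.525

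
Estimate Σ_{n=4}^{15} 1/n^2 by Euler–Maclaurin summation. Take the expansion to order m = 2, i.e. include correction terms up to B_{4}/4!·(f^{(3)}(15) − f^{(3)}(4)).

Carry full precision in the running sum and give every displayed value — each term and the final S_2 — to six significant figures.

S_2 ≈ 0.219328

The integral term ∫_4^15 1/x^2 dx = 0.183333.
Endpoint term: (f(4) + f(15))/2 = (0.0625000 + 0.00444444)/2 = 0.0334722.
Integral + boundary = 0.216806.
k=1: B_{2}/(2)! × [f^{(1)}(15) − f^{(1)}(4)] = 1/12 × (-0.000592593 − (-0.0312500)) = 0.00255478.
Partial sum through k=1: 0.219360.
k=2: B_{4}/(4)! × [f^{(3)}(15) − f^{(3)}(4)] = −1/720 × (-3.16049e-05 − (-0.0234375)) = -3.25082e-05.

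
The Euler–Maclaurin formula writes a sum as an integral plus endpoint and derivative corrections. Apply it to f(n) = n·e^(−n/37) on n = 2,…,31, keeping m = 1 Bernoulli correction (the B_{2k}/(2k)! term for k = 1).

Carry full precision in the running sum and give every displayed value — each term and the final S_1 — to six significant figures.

S_1 ≈ 286.120

The integral term ∫_2^31 x·e^(−x/37) dx = 278.536.
½[f(2) + f(31)] = ½[1.89476 + 13.4120] = 7.65338.
Integral + boundary = 286.189.
k=1: B_{2}/(2)! × [f^{(1)}(31) − f^{(1)}(2)] = 1/12 × (0.0701586 − 0.896171) = -0.0688344.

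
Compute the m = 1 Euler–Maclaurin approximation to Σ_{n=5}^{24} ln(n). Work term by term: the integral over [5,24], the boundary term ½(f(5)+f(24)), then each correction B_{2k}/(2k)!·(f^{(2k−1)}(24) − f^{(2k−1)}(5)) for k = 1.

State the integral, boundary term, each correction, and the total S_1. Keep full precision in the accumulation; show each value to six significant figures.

S_1 ≈ 51.6067

∫_5^24 ln(x) dx evaluates to 49.2261.
½[f(5) + f(24)] = ½[1.60944 + 3.17805] = 2.39375.
So far: 51.6198.
Correction k=1: B_{2}/2! · (f^{(1)}(24) − f^{(1)}(5)) = 1/12 · (0.0416667 − 0.200000) = -0.0131944.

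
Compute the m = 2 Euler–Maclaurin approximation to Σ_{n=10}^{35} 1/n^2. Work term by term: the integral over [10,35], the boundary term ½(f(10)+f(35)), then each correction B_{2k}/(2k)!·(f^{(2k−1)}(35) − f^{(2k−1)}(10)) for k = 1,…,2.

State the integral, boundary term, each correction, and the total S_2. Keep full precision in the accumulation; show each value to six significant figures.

S_2 ≈ 0.0769992

Integral: ∫_10^35 1/x^2 dx = 0.0714286.
½[f(10) + f(35)] = ½[0.0100000 + 0.000816327] = 0.00540816.
Running total after boundary: 0.0768367.
Correction k=1: B_{2}/2! · (f^{(1)}(35) − f^{(1)}(10)) = 1/12 · (-4.66472e-05 − (-0.00200000)) = 0.000162779.
After k=1: 0.0769995.
Correction k=2: B_{4}/4! · (f^{(3)}(35) − f^{(3)}(10)) = −1/720 · (-4.56952e-07 − (-0.000240000)) = -3.32699e-07.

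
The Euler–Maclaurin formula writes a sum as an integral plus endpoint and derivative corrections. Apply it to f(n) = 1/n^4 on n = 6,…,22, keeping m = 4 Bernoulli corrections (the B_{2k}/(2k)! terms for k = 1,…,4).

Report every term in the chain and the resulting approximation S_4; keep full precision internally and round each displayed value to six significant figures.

∫_6^22 1/x^4 dx evaluates to 0.00151191.
Endpoint term: (f(6) + f(22))/2 = (0.000771605 + 4.26883e-06)/2 = 0.000387937.
Running total after boundary: 0.00189984.
k=1: B_{2}/(2)! × [f^{(1)}(22) − f^{(1)}(6)] = 1/12 × (-7.76152e-07 − (-0.000514403)) = 4.28023e-05.
Running total after k=1: 0.00194264.
k=2: B_{4}/(4)! × [f^{(3)}(22) − f^{(3)}(6)] = −1/720 × (-4.81086e-08 − (-0.000428669)) = -5.95307e-07.
Running total after k=2: 0.00194205.
k=3: B_{6}/(6)! × [f^{(5)}(22) − f^{(5)}(6)] = 1/30240 × (-5.56628e-09 − (-0.000666819)) = 2.20507e-08.
Running total after k=3: 0.00194207.
k=4: B_{8}/(8)! × [f^{(7)}(22) − f^{(7)}(6)] = −1/1209600 × (-1.03505e-09 − (-0.00166705)) = -1.37818e-09.

S_4 ≈ 0.00194207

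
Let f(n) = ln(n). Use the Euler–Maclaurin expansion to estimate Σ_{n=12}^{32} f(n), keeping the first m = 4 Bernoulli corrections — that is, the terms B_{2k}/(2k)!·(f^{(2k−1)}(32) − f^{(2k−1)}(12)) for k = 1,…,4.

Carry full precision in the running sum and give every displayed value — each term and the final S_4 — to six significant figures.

S_4 ≈ 64.0557

∫_12^32 ln(x) dx evaluates to 61.0847.
½[f(12) + f(32)] = ½[2.48491 + 3.46574] = 2.97532.
So far: 64.0600.
k=1: B_{2}/(2)! × [f^{(1)}(32) − f^{(1)}(12)] = 1/12 × (0.0312500 − 0.0833333) = -0.00434028.
Partial sum through k=1: 64.0557.
k=2: B_{4}/(4)! × [f^{(3)}(32) − f^{(3)}(12)] = −1/720 × (6.10352e-05 − 0.00115741) = 1.52274e-06.
Partial sum through k=2: 64.0557.
k=3: B_{6}/(6)! × [f^{(5)}(32) − f^{(5)}(12)] = 1/30240 × (7.15256e-07 − 9.64506e-05) = -3.16585e-09.
Partial sum through k=3: 64.0557.
k=4: B_{8}/(8)! × [f^{(7)}(32) − f^{(7)}(12)] = −1/1209600 × (2.09548e-08 − 2.00939e-05) = 1.65947e-11.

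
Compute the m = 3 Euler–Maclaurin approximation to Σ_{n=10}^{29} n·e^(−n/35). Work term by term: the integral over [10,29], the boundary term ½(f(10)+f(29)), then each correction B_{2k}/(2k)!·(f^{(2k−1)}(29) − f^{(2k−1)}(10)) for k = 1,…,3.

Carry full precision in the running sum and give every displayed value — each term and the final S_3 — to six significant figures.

S_3 ≈ 215.481

∫_10^29 x·e^(−x/35) dx evaluates to 205.430.
½[f(10) + f(29)] = ½[7.51477 + 12.6635] = 10.0891.
Running total after boundary: 215.519.
k=1: B_{2}/(2)! × [f^{(1)}(29) − f^{(1)}(10)] = 1/12 × (0.0748582 − 0.536769) = -0.0384926.
Running total after k=1: 215.481.
k=2: B_{4}/(4)! × [f^{(3)}(29) − f^{(3)}(10)] = −1/720 × (0.000774044 − 0.00166508) = 1.23755e-06.
Running total after k=2: 215.481.
k=3: B_{6}/(6)! × [f^{(5)}(29) − f^{(5)}(10)] = 1/30240 × (1.21386e-06 − 2.36080e-06) = -3.79280e-11.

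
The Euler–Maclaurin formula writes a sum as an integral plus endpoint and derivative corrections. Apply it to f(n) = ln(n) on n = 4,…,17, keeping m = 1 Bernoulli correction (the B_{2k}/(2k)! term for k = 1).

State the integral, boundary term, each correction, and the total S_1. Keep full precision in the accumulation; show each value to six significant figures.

S_1 ≈ 31.7133

Integral: ∫_4^17 ln(x) dx = 29.6194.
Boundary: ½(f(4) + f(17)) = ½(1.38629 + 2.83321) = 2.10975.
So far: 31.7292.
k=1: B_{2}/(2)! × [f^{(1)}(17) − f^{(1)}(4)] = 1/12 × (0.0588235 − 0.250000) = -0.0159314.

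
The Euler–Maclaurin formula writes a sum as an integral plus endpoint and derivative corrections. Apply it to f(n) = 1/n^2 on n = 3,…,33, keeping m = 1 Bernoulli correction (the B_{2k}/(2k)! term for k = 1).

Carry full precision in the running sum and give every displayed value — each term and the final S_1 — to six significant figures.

S_1 ≈ 0.365213

Integral: ∫_3^33 1/x^2 dx = 0.303030.
Boundary: ½(f(3) + f(33)) = ½(0.111111 + 0.000918274) = 0.0560147.
Running total after boundary: 0.359045.
Order-1 term: 1/12 · (-5.56529e-05 − (-0.0740741)) = 0.00616820.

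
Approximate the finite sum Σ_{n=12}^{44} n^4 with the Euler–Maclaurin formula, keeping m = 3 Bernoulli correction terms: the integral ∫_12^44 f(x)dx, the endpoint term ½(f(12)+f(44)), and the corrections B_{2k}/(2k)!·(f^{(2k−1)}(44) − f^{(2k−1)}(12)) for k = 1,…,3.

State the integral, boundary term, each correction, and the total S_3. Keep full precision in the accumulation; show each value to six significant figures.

∫_12^44 x^4 dx evaluates to 3.29335e+07.
Endpoint term: (f(12) + f(44))/2 = (20736.0 + 3.74810e+06)/2 = 1.88442e+06.
So far: 3.48179e+07.
Correction k=1: B_{2}/2! · (f^{(1)}(44) − f^{(1)}(12)) = 1/12 · (340736 − 6912.00) = 27818.7.
Partial sum through k=1: 3.48457e+07.
Correction k=2: B_{4}/4! · (f^{(3)}(44) − f^{(3)}(12)) = −1/720 · (1056.00 − 288.000) = -1.06667.
Partial sum through k=2: 3.48457e+07.
Correction k=3: B_{6}/6! · (f^{(5)}(44) − f^{(5)}(12)) = 1/30240 · (0.00000 − 0.00000) = 0.00000.

S_3 ≈ 3.48457e+07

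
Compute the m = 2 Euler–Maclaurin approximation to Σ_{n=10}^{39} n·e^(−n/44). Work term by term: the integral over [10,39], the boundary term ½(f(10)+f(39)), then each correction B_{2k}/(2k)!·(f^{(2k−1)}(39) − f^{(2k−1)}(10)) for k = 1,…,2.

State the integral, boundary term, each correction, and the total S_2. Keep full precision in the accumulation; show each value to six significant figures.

∫_10^39 x·e^(−x/44) dx evaluates to 387.789.
Endpoint term: (f(10) + f(39))/2 = (7.96703 + 16.0739)/2 = 12.0205.
Running total after boundary: 399.810.
Order-1 term: 1/12 · (0.0468354 − 0.615634) = -0.0473999.
Running total after k=1: 399.762.
Order-2 term: −1/720 · (0.000449968 − 0.00114103) = 9.59813e-07.

S_2 ≈ 399.762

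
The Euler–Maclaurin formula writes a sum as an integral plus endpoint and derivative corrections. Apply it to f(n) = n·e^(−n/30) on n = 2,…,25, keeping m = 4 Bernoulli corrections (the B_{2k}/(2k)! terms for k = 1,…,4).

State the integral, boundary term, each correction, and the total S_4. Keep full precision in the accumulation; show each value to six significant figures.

S_4 ≈ 187.301

Integral: ∫_2^25 x·e^(−x/30) dx = 181.000.
Endpoint term: (f(2) + f(25))/2 = (1.87101 + 10.8650)/2 = 6.36798.
Running total after boundary: 187.368.
Correction k=1: B_{2}/2! · (f^{(1)}(25) − f^{(1)}(2)) = 1/12 · (0.0724330 − 0.873140) = -0.0667256.
Partial sum through k=1: 187.301.
Correction k=2: B_{4}/4! · (f^{(3)}(25) − f^{(3)}(2)) = −1/720 · (0.00104625 − 0.00304906) = 2.78167e-06.
Partial sum through k=2: 187.301.
Correction k=3: B_{6}/6! · (f^{(5)}(25) − f^{(5)}(2)) = 1/30240 · (2.23559e-06 − 5.69774e-06) = -1.14489e-10.
Partial sum through k=3: 187.301.
Correction k=4: B_{8}/8! · (f^{(7)}(25) − f^{(7)}(2)) = −1/1209600 · (3.67630e-09 − 8.89737e-09) = 4.31636e-15.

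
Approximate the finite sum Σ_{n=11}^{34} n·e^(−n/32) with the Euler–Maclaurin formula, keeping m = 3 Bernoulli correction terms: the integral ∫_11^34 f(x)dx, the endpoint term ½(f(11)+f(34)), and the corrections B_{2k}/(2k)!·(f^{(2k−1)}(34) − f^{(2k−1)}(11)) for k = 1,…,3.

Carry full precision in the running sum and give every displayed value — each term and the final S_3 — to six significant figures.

S_3 ≈ 255.577

The integral term ∫_11^34 x·e^(−x/32) dx = 245.842.
Endpoint term: (f(11) + f(34))/2 = (7.80017 + 11.7501)/2 = 9.77513.
Running total after boundary: 255.618.
Correction k=1: B_{2}/2! · (f^{(1)}(34) − f^{(1)}(11)) = 1/12 · (-0.0215994 − 0.465351) = -0.0405792.
Running total after k=1: 255.577.
Correction k=2: B_{4}/4! · (f^{(3)}(34) − f^{(3)}(11)) = −1/720 · (0.000653889 − 0.00183942) = 1.64657e-06.
Running total after k=2: 255.577.
Correction k=3: B_{6}/6! · (f^{(5)}(34) − f^{(5)}(11)) = 1/30240 · (1.29773e-06 − 3.14882e-06) = -6.12134e-11.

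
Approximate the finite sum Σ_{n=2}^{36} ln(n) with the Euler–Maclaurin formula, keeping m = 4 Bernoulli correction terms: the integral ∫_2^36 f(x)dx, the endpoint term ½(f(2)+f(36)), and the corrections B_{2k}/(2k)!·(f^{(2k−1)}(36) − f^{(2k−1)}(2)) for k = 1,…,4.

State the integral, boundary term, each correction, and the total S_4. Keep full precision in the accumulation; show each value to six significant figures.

∫_2^36 ln(x) dx evaluates to 93.6204.
Boundary: ½(f(2) + f(36)) = ½(0.693147 + 3.58352) = 2.13833.
Integral + boundary = 95.7587.
Order-1 term: 1/12 · (0.0277778 − 0.500000) = -0.0393519.
Running total after k=1: 95.7194.
Order-2 term: −1/720 · (4.28669e-05 − 0.250000) = 0.000347163.
Running total after k=2: 95.7197.
Order-3 term: 1/30240 · (3.96916e-07 − 0.750000) = -2.48016e-05.
Running total after k=3: 95.7197.
Order-4 term: −1/1209600 · (9.18787e-09 − 5.62500) = 4.65030e-06.

S_4 ≈ 95.7197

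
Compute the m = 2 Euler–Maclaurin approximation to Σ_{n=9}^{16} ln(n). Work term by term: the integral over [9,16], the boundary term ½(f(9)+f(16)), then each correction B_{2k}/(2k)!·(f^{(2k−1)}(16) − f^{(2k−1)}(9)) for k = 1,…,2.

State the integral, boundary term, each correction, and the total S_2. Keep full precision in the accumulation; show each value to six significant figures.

∫_9^16 ln(x) dx evaluates to 17.5864.
Endpoint term: (f(9) + f(16))/2 = (2.19722 + 2.77259)/2 = 2.48491.
Running total after boundary: 20.0713.
Correction k=1: B_{2}/2! · (f^{(1)}(16) − f^{(1)}(9)) = 1/12 · (0.0625000 − 0.111111) = -0.00405093.
Running total after k=1: 20.0673.
Correction k=2: B_{4}/4! · (f^{(3)}(16) − f^{(3)}(9)) = −1/720 · (0.000488281 − 0.00274348) = 3.13223e-06.

S_2 ≈ 20.0673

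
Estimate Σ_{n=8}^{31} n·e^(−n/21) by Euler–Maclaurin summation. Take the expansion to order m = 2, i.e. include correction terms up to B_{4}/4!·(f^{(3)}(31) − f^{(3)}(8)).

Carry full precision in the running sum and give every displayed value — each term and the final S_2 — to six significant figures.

S_2 ≈ 172.776

Integral: ∫_8^31 x·e^(−x/21) dx = 166.546.
Endpoint term: (f(8) + f(31))/2 = (5.46568 + 7.08370)/2 = 6.27469.
Integral + boundary = 172.821.
k=1: B_{2}/(2)! × [f^{(1)}(31) − f^{(1)}(8)] = 1/12 × (-0.108813 − 0.422940) = -0.0443127.
Running total after k=1: 172.776.
k=2: B_{4}/(4)! × [f^{(3)}(31) − f^{(3)}(8)] = −1/720 × (0.000789570 − 0.00405751) = 4.53880e-06.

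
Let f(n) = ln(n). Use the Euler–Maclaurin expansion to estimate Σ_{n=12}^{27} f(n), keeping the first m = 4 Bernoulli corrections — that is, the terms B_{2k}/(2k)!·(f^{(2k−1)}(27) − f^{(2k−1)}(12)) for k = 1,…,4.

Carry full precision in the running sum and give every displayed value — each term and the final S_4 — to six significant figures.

S_4 ≈ 47.0552

Integral: ∫_12^27 ln(x) dx = 44.1687.
Endpoint term: (f(12) + f(27))/2 = (2.48491 + 3.29584)/2 = 2.89037.
Running total after boundary: 47.0591.
Correction k=1: B_{2}/2! · (f^{(1)}(27) − f^{(1)}(12)) = 1/12 · (0.0370370 − 0.0833333) = -0.00385802.
After k=1: 47.0552.
Correction k=2: B_{4}/4! · (f^{(3)}(27) − f^{(3)}(12)) = −1/720 · (0.000101611 − 0.00115741) = 1.46638e-06.
After k=2: 47.0552.
Correction k=3: B_{6}/6! · (f^{(5)}(27) − f^{(5)}(12)) = 1/30240 · (1.67260e-06 − 9.64506e-05) = -3.13419e-09.
After k=3: 47.0552.
Correction k=4: B_{8}/8! · (f^{(7)}(27) − f^{(7)}(12)) = −1/1209600 · (6.88313e-08 − 2.00939e-05) = 1.65551e-11.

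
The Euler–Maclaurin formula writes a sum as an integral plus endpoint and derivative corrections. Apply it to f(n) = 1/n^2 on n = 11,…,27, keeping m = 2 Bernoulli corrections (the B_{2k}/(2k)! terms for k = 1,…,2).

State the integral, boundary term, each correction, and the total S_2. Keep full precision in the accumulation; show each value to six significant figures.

S_2 ≈ 0.0588067

Integral: ∫_11^27 1/x^2 dx = 0.0538721.
½[f(11) + f(27)] = ½[0.00826446 + 0.00137174] = 0.00481810.
So far: 0.0586902.
k=1: B_{2}/(2)! × [f^{(1)}(27) − f^{(1)}(11)] = 1/12 × (-0.000101611 − (-0.00150263)) = 0.000116752.
After k=1: 0.0588069.
k=2: B_{4}/(4)! × [f^{(3)}(27) − f^{(3)}(11)] = −1/720 × (-1.67260e-06 − (-0.000149021)) = -2.04651e-07.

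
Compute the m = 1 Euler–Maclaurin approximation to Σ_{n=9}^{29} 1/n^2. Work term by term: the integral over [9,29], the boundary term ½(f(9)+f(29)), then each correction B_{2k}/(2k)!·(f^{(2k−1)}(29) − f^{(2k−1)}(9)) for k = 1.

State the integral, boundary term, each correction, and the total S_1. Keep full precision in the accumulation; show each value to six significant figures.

S_1 ≈ 0.0836175

∫_9^29 1/x^2 dx evaluates to 0.0766284.
½[f(9) + f(29)] = ½[0.0123457 + 0.00118906] = 0.00676737.
Integral + boundary = 0.0833957.
Correction k=1: B_{2}/2! · (f^{(1)}(29) − f^{(1)}(9)) = 1/12 · (-8.20042e-05 − (-0.00274348)) = 0.000221790.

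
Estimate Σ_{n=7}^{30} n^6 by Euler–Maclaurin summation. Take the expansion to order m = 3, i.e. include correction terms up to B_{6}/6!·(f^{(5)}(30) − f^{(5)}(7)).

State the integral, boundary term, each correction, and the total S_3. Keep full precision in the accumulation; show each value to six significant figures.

The integral term ∫_7^30 x^6 dx = 3.12417e+09.
Endpoint term: (f(7) + f(30))/2 = (117649 + 7.29000e+08)/2 = 3.64559e+08.
So far: 3.48873e+09.
Order-1 term: 1/12 · (1.45800e+08 − 100842) = 1.21416e+07.
After k=1: 3.50087e+09.
Order-2 term: −1/720 · (3.24000e+06 − 41160.0) = -4442.83.
After k=2: 3.50086e+09.
Order-3 term: 1/30240 · (21600.0 − 5040.00) = 0.547619.

S_3 ≈ 3.50086e+09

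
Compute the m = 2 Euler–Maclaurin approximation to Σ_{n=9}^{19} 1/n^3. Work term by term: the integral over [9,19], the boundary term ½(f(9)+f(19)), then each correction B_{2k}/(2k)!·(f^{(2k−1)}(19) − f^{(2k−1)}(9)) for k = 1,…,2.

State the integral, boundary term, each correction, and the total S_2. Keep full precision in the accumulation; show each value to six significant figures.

Integral: ∫_9^19 1/x^3 dx = 0.00478780.
Boundary: ½(f(9) + f(19)) = ½(0.00137174 + 0.000145794) = 0.000758768.
Integral + boundary = 0.00554657.
Correction k=1: B_{2}/2! · (f^{(1)}(19) − f^{(1)}(9)) = 1/12 · (-2.30201e-05 − (-0.000457247)) = 3.61856e-05.
After k=1: 0.00558275.
Correction k=2: B_{4}/4! · (f^{(3)}(19) − f^{(3)}(9)) = −1/720 · (-1.27535e-06 − (-0.000112901)) = -1.55035e-07.

S_2 ≈ 0.00558260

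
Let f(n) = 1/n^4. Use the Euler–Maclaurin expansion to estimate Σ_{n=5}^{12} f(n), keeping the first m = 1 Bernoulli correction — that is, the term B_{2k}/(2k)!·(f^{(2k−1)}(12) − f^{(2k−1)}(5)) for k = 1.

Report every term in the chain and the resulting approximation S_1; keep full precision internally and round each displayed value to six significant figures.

S_1 ≈ 0.00340321

∫_5^12 1/x^4 dx evaluates to 0.00247377.
Boundary: ½(f(5) + f(12)) = ½(0.00160000 + 4.82253e-05) = 0.000824113.
Running total after boundary: 0.00329788.
Correction k=1: B_{2}/2! · (f^{(1)}(12) − f^{(1)}(5)) = 1/12 · (-1.60751e-05 − (-0.00128000)) = 0.000105327.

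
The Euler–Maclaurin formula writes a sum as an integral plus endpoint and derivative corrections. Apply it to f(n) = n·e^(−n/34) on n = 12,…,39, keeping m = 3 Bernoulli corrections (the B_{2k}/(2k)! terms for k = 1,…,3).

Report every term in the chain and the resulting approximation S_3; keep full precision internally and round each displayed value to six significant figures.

S_3 ≈ 321.055

The integral term ∫_12^39 x·e^(−x/34) dx = 310.688.
½[f(12) + f(39)] = ½[8.43142 + 12.3852] = 10.4083.
Running total after boundary: 321.096.
Order-1 term: 1/12 · (-0.0467014 − 0.454636) = -0.0417781.
Running total after k=1: 321.055.
Order-2 term: −1/720 · (0.000509029 − 0.00160889) = 1.52758e-06.
Running total after k=2: 321.055.
Order-3 term: 1/30240 · (9.15620e-07 − 2.44333e-06) = -5.05195e-11.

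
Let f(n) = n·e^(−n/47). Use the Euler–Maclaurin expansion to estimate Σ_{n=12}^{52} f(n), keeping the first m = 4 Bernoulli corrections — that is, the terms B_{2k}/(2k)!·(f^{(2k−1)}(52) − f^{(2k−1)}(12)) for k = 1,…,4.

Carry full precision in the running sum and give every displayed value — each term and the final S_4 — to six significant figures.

∫_12^52 x·e^(−x/47) dx evaluates to 609.163.
Endpoint term: (f(12) + f(52))/2 = (9.29603 + 17.1992)/2 = 13.2476.
Integral + boundary = 622.411.
Order-1 term: 1/12 · (-0.0351865 − 0.576881) = -0.0510057.
After k=1: 622.360.
Order-2 term: −1/720 · (0.000283531 − 0.000962526) = 9.43049e-07.
After k=2: 622.360.
Order-3 term: 1/30240 · (2.63916e-07 − 7.53237e-07) = -1.61813e-11.
After k=3: 622.360.
Order-4 term: −1/1209600 · (1.80842e-10 − 4.84720e-10) = 2.51222e-16.

S_4 ≈ 622.360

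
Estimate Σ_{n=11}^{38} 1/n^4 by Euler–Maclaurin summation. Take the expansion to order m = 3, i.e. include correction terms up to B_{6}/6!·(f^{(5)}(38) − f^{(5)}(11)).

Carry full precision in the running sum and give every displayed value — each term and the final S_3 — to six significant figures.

S_3 ≈ 0.000280811

Integral: ∫_11^38 1/x^4 dx = 0.000244364.
Boundary: ½(f(11) + f(38)) = ½(6.83013e-05 + 4.79585e-07) = 3.43905e-05.
So far: 0.000278754.
Correction k=1: B_{2}/2! · (f^{(1)}(38) − f^{(1)}(11)) = 1/12 · (-5.04826e-08 − (-2.48369e-05)) = 2.06553e-06.
Running total after k=1: 0.000280820.
Correction k=2: B_{4}/4! · (f^{(3)}(38) − f^{(3)}(11)) = −1/720 · (-1.04881e-09 − (-6.15790e-06)) = -8.55118e-09.
Running total after k=2: 0.000280811.
Correction k=3: B_{6}/6! · (f^{(5)}(38) − f^{(5)}(11)) = 1/30240 · (-4.06740e-11 − (-2.84994e-06)) = 9.42426e-11.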